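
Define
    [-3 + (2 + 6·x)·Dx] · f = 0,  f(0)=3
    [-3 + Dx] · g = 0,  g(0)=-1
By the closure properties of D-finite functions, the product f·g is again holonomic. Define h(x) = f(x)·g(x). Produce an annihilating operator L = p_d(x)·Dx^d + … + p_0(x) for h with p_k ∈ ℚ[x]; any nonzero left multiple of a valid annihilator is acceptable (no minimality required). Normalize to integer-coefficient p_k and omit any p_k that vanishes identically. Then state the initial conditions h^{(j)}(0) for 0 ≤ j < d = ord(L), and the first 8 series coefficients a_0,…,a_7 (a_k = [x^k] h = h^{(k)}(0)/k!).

f: a_k = 3, 9/2, -27/8, 81/16, -1215/128, 5103/256, -45927/1024, 216513/2048, …
g: a_k = -1, -3, -9/2, -9/2, -27/8, -81/40, -81/80, -243/560, …
Sym-product of L_f,L_g gives L₀ (≤ ord 1).
L = (-9 - 18·x) + (2 + 6·x)·Dx  (order 1).
h: a_k = -3, -27/2, -189/8, -459/16, -2673/128, -26001/1280, 21627/5120, -2456001/71680, …
ICs: h(0) = -3.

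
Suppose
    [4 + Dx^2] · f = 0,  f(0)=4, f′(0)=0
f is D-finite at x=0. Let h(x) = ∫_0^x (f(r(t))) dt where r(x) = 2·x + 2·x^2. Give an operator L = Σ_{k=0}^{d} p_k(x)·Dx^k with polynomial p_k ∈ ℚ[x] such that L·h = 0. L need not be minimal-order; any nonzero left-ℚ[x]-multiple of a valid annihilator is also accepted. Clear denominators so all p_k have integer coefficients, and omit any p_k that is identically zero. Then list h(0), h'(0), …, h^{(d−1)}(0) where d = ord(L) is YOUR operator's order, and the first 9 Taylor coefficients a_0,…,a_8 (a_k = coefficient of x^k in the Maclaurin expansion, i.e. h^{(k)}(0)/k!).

f: a_k = 4, 0, -8, 0, 8/3, 0, -16/45, 0, 8/315, …
Substitute x→r, Dx→(1/r')Dx; clear ⇒ L₀.
h=∫₀ˣh₀: take L = L₀·Dx.
L = (16 + 96·x + 192·x^2 + 128·x^3)·Dx - 2·Dx^2 + (1 + 2·x)·Dx^3  (order 3).
h: a_k = 0, 4, 0, -32/3, -16, 32/15, 256/9, 10496/315, 64/15, …
ICs: h(0) = 0, h′(0) = 4, h′′(0) = 0.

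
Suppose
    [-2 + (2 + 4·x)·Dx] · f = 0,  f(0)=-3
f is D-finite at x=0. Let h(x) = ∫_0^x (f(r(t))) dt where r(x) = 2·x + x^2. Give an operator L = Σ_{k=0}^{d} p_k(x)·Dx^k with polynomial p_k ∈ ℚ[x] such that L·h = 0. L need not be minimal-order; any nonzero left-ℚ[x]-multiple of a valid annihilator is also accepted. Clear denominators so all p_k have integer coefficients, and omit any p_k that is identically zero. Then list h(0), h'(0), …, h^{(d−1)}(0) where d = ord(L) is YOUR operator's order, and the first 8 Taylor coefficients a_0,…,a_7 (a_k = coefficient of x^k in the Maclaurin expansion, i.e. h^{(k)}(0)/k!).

L = (-2 - 2·x)·Dx + (1 + 4·x + 2·x^2)·Dx^2  (order 2).
h: a_k = 0, -3, -3, 1, -3/2, 27/10, -11/2, 171/14, …
ICs: h(0) = 0, h′(0) = -3.

f: a_k = -3, -3, 3/2, -3/2, 15/8, -21/8, 63/16, -99/16, …
h₀=f(r): pull back L_f along r ⇒ L₀.
Integrate: L := L₀·Dx.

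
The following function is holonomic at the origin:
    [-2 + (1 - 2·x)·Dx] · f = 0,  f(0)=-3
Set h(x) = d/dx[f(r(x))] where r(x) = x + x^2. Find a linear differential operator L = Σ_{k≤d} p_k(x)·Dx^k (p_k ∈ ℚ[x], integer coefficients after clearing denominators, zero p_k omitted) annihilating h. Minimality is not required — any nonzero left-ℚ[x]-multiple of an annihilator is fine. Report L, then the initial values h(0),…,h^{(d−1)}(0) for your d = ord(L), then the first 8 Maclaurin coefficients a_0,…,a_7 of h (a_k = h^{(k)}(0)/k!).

L = (6 + 12·x + 12·x^2) + (-1 + 6·x^2 + 4·x^3)·Dx  (order 1).
h: a_k = -6, -36, -144, -528, -1800, -5904, -18816, -58752, …
ICs: h(0) = -6.

f: a_k = -3, -6, -12, -24, -48, -96, -192, -384, …
Change of var in L_f (x↦r) gives L₀.
h₀' ⇒ L via d/dx closure of L₀.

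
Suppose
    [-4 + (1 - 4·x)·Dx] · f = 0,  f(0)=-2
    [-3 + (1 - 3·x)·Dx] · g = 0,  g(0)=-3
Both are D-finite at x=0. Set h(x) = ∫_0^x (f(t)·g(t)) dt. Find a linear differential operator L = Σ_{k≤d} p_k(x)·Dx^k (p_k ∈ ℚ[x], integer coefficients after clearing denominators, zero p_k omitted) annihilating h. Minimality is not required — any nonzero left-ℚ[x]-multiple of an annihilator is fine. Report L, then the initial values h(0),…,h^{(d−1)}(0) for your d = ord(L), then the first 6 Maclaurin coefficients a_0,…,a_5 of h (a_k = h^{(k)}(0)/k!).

f: a_k = -2, -8, -32, -128, -512, -2048, …
g: a_k = -3, -9, -27, -81, -243, -729, …
Product ⇒ symmetric product L₀, ord ≤ 1.
h=∫₀ˣh₀: take L = L₀·Dx.
L = (-7 + 24·x)·Dx + (1 - 7·x + 12·x^2)·Dx^2  (order 2).
h: a_k = 0, 6, 21, 74, 525/2, 4686/5, …
ICs: h(0) = 0, h′(0) = 6.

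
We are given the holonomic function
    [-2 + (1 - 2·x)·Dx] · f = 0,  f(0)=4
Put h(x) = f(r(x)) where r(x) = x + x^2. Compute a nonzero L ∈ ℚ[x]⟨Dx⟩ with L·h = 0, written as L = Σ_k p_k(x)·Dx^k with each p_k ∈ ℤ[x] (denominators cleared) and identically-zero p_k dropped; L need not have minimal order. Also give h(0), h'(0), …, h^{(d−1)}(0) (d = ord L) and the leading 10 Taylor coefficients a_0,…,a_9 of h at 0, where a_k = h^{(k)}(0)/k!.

f: a_k = 4, 8, 16, 32, 64, 128, 256, 512, 1024, 2048, …
Substitute x→r, Dx→(1/r')Dx; clear ⇒ L₀.
L = (2 + 4·x) + (-1 + 2·x + 2·x^2)·Dx  (order 1).
h: a_k = 4, 8, 24, 64, 176, 480, 1312, 3584, 9792, 26752, …
ICs: h(0) = 4.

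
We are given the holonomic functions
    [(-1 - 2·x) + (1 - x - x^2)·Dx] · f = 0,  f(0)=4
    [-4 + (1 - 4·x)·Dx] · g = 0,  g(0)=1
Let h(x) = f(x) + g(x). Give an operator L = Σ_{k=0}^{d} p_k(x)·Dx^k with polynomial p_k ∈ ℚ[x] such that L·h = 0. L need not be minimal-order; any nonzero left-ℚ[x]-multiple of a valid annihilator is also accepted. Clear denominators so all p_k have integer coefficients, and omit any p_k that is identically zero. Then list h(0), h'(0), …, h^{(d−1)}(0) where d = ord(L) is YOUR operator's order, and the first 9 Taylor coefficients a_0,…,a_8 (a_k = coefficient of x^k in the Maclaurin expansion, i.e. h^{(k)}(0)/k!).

L = (-16 - 72·x + 24·x^2 - 32·x^3) + (28 - 38·x - 54·x^2 + 16·x^3 - 64·x^4)·Dx + (-3 + 17·x - 23·x^2 + 14·x^3 - 4·x^4 - 16·x^5)·Dx^2  (order 2).
h: a_k = 5, 8, 24, 76, 276, 1056, 4148, 16468, 65672, …
ICs: h(0) = 5, h′(0) = 8.

f: a_k = 4, 4, 8, 12, 20, 32, 52, 84, 136, …
g: a_k = 1, 4, 16, 64, 256, 1024, 4096, 16384, 65536, …
h₀=f+g: left-lcm gives L₀, ord ≤ 2.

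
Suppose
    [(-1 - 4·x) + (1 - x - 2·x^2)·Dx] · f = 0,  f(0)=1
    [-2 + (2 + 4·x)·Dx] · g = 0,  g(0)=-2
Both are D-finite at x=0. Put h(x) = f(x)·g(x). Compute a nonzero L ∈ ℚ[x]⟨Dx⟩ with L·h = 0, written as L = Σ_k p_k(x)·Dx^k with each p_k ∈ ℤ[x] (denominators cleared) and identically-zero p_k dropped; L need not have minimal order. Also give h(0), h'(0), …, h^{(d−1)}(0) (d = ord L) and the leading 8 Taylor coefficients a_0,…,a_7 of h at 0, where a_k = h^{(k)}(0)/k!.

L = (2 + 5·x + 6·x^2) + (-1 - x + 4·x^2 + 4·x^3)·Dx  (order 1).
h: a_k = -2, -4, -7, -16, -115/4, -125/2, -939/8, -493/2, …
ICs: h(0) = -2.

f: a_k = 1, 1, 3, 5, 11, 21, 43, 85, …
g: a_k = -2, -2, 1, -1, 5/4, -7/4, 21/8, -33/8, …
Sym-product of L_f,L_g gives L₀ (≤ ord 1).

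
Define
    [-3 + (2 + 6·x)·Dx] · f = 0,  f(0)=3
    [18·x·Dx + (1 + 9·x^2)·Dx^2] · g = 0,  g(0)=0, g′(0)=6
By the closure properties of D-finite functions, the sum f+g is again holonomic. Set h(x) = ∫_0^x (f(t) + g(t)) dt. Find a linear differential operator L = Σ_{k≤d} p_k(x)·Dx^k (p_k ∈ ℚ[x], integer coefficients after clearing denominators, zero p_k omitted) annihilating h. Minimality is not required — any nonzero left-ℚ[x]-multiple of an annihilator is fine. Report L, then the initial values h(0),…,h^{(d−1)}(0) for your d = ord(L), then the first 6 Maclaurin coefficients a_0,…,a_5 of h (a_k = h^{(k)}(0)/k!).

f: a_k = 3, 9/2, -27/8, 81/16, -1215/128, 5103/256, …
g: a_k = 0, 6, 0, -18, 0, 486/5, …
Weyl lclm of L_f,L_g ⇒ L₀ (ord ≤ 3).
h=∫h₀ ⇒ L = L₀·Dx.
L = (-36 - 270·x + 972·x^2 + 1458·x^3)·Dx^2 + (-33 - 144·x + 270·x^2 + 3888·x^3 + 5103·x^4)·Dx^3 + (-2 + 18·x + 108·x^2 + 324·x^3 + 1134·x^4 + 1458·x^5)·Dx^4  (order 4).
h: a_k = 0, 3, 21/4, -9/8, -207/64, -243/128, …
ICs: h(0) = 0, h′(0) = 3, h′′(0) = 21/2, h′′′(0) = -27/4.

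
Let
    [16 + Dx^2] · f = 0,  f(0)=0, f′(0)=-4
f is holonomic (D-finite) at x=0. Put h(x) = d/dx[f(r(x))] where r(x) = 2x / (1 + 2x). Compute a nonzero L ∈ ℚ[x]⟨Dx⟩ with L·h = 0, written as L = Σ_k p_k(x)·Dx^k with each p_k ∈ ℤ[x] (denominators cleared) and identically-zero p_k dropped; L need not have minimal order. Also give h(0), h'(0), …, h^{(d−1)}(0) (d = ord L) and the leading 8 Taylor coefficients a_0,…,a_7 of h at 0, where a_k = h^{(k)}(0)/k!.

f: a_k = 0, -4, 0, 32/3, 0, -128/15, 0, 1024/315, …
f∘r: x↦r, Dx↦Dx/r' in L_f ⇒ L₀.
h=h₀': d/dx-closure on L₀ ⇒ L.
L = (88 + 96·x + 96·x^2) + (12 + 72·x + 144·x^2 + 96·x^3)·Dx + (1 + 8·x + 24·x^2 + 32·x^3 + 16·x^4)·Dx^2  (order 2).
h: a_k = -8, 32, 160, -1792, 24704/3, -23040, 1260032/45, 5152768/45, …
ICs: h(0) = -8, h′(0) = 32.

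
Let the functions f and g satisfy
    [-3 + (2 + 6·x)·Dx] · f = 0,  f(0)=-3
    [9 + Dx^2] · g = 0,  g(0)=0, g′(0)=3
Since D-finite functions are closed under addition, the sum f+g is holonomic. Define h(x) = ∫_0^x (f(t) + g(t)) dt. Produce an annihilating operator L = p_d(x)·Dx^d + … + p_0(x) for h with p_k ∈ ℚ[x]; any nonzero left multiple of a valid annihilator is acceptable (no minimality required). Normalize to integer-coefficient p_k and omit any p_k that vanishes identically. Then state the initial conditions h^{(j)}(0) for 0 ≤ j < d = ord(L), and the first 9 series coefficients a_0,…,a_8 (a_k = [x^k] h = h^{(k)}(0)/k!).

f: a_k = -3, -9/2, 27/8, -81/16, 1215/128, -5103/256, 45927/1024, -216513/2048, 8444007/32768, …
g: a_k = 0, 3, 0, -9/2, 0, 81/40, 0, -243/560, 0, …
Sum ⇒ L₀ = lclm(L_f,L_g) in ℚ(x)⟨Dx⟩.
∫: right-multiply L₀ by Dx.
L = (-63 - 216·x - 324·x^2)·Dx + (18 + 198·x + 648·x^2 + 648·x^3)·Dx^2 + (-7 - 24·x - 36·x^2)·Dx^3 + (2 + 22·x + 72·x^2 + 72·x^3)·Dx^4  (order 4).
h: a_k = 0, -3, -3/4, 9/8, -153/64, 243/128, -7641/2560, 6561/1024, -7609059/573440, …
ICs: h(0) = 0, h′(0) = -3, h′′(0) = -3/2, h′′′(0) = 27/4.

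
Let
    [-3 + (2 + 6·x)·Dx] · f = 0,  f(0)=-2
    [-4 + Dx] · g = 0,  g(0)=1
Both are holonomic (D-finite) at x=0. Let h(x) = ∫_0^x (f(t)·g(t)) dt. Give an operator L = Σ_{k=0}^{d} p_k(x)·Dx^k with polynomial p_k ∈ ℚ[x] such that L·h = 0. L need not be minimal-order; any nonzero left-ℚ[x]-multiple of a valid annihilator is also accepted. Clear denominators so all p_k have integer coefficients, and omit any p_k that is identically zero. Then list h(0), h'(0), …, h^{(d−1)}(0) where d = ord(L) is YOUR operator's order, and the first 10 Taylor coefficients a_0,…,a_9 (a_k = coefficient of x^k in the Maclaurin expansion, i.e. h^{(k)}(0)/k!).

L = (-11 - 24·x)·Dx + (2 + 6·x)·Dx^2  (order 2).
h: a_k = 0, -2, -11/2, -103/12, -953/96, -8161/960, -76883/11520, -497863/161280, -9695729/2580480, 133285631/46448640, …
ICs: h(0) = 0, h′(0) = -2.

f: a_k = -2, -3, 9/4, -27/8, 405/64, -1701/128, 15309/512, -72171/1024, 2814669/16384, -14073345/32768, …
g: a_k = 1, 4, 8, 32/3, 32/3, 128/15, 256/45, 1024/315, 512/315, 2048/2835, …
L₀ := L_f ⊗_s L_g (sym. prod.), ord ≤ 1.
h=∫h₀ ⇒ L = L₀·Dx.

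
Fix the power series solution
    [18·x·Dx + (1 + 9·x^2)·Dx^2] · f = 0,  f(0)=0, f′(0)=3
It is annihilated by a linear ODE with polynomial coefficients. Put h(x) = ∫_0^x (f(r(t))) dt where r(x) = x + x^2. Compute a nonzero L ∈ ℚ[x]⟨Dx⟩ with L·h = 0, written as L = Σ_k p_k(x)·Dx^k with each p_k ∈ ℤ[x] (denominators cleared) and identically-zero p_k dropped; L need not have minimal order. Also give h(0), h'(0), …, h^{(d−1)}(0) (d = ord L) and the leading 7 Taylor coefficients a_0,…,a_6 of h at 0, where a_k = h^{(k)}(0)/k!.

L = (-2 + 18·x + 72·x^2 + 108·x^3 + 54·x^4)·Dx^2 + (1 + 2·x + 9·x^2 + 36·x^3 + 45·x^4 + 18·x^5)·Dx^3  (order 3).
h: a_k = 0, 0, 3/2, 1, -9/4, -27/5, 18/5, …
ICs: h(0) = 0, h′(0) = 0, h′′(0) = 3.

f: a_k = 0, 3, 0, -9, 0, 243/5, 0, …
h₀=f(r): pull back L_f along r ⇒ L₀.
h=∫h₀ ⇒ L = L₀·Dx.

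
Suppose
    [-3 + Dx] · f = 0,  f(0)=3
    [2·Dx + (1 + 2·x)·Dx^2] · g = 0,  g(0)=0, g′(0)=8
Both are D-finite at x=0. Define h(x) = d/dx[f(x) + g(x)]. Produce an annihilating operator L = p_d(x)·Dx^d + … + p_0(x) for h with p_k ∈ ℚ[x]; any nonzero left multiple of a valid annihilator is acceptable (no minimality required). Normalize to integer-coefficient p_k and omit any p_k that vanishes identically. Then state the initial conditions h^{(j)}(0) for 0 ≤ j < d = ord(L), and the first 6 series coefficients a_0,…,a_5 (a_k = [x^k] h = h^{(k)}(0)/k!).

L = (-42 - 36·x) + (-1 - 36·x - 36·x^2)·Dx + (5 + 16·x + 12·x^2)·Dx^2  (order 2).
h: a_k = 17, 11, 145/2, -47/2, 1267/8, -9511/40, …
ICs: h(0) = 17, h′(0) = 11.

f: a_k = 3, 9, 27/2, 27/2, 81/8, 243/40, …
g: a_k = 0, 8, -8, 32/3, -16, 128/5, …
h₀=f+g: left-lcm gives L₀, ord ≤ 3.
h₀' ⇒ L via d/dx closure of L₀.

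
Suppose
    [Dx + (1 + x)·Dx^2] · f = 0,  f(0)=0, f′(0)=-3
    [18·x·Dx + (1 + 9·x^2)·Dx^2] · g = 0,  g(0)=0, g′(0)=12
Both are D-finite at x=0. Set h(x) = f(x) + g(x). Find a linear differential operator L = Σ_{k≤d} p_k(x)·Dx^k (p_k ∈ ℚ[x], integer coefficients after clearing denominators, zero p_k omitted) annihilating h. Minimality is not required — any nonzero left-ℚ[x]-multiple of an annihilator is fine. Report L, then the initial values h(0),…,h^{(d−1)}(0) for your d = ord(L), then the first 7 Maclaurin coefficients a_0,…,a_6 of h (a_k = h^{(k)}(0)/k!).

f: a_k = 0, -3, 3/2, -1, 3/4, -3/5, 1/2, …
g: a_k = 0, 12, 0, -36, 0, 972/5, 0, …
h₀=f+g: left-lcm gives L₀, ord ≤ 4.
L = (-18 - 54·x + 486·x^2 + 162·x^3)·Dx + (-20 - 36·x + 432·x^2 + 972·x^3 + 324·x^4)·Dx^2 + (-1 + 17·x + 18·x^2 + 162·x^3 + 243·x^4 + 81·x^5)·Dx^3  (order 3).
h: a_k = 0, 9, 3/2, -37, 3/4, 969/5, 1/2, …
ICs: h(0) = 0, h′(0) = 9, h′′(0) = 3.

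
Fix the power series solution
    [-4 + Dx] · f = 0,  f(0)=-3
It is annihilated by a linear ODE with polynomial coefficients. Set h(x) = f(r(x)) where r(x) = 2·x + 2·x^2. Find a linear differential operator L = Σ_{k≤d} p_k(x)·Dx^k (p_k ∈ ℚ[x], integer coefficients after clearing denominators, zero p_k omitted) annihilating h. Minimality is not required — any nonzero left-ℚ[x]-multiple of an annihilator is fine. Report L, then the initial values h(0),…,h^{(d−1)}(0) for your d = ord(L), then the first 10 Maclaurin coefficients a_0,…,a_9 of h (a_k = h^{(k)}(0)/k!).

L = (-8 - 16·x) + Dx  (order 1).
h: a_k = -3, -24, -120, -448, -1376, -18176/5, -127744/15, -378880/21, -3682816/105, -59772928/945, …
ICs: h(0) = -3.

f: a_k = -3, -12, -24, -32, -32, -128/5, -256/15, -1024/105, -512/105, -2048/945, …
h₀=f(r): pull back L_f along r ⇒ L₀.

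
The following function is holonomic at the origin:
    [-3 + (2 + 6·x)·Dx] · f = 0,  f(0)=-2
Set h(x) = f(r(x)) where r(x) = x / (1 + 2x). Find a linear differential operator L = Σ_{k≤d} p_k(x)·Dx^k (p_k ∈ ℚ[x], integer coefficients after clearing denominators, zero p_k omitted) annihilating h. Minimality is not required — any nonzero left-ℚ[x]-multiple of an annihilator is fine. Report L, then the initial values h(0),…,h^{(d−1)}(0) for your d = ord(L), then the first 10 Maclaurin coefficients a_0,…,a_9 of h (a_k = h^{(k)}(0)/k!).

f: a_k = -2, -3, 9/4, -27/8, 405/64, -1701/128, 15309/512, -72171/1024, 2814669/16384, -14073345/32768, …
h₀=f(r): pull back L_f along r ⇒ L₀.
L = -3 + (2 + 14·x + 20·x^2)·Dx  (order 1).
h: a_k = -2, -3, 33/4, -195/8, 4965/64, -33909/128, 492501/512, -3761283/1024, 239121645/16384, -1959887265/32768, …
ICs: h(0) = -2.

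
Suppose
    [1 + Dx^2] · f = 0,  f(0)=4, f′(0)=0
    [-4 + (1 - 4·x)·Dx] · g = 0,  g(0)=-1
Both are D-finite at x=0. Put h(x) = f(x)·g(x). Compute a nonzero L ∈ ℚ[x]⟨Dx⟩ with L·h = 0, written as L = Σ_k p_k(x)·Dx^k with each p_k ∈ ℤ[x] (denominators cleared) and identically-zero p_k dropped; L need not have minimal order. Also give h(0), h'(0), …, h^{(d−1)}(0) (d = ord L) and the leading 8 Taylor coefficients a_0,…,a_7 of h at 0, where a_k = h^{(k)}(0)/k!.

f: a_k = 4, 0, -2, 0, 1/6, 0, -1/180, 0, …
g: a_k = -1, -4, -16, -64, -256, -1024, -4096, -16384, …
Sym-product of L_f,L_g gives L₀ (≤ ord 2).
L = (-1 + 4·x) + 8·Dx + (-1 + 4·x)·Dx^2  (order 2).
h: a_k = -4, -16, -62, -248, -5953/6, -11906/3, -2857439/180, -2857439/45, …
ICs: h(0) = -4, h′(0) = -16.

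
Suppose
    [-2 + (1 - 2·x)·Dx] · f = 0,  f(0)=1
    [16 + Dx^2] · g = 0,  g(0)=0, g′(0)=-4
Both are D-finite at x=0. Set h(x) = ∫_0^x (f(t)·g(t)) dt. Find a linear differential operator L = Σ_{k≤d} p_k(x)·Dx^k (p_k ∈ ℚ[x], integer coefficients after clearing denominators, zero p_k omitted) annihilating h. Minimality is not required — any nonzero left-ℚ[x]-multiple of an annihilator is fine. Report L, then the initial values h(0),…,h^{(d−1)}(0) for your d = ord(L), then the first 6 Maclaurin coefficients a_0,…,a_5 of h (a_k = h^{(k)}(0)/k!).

f: a_k = 1, 2, 4, 8, 16, 32, …
g: a_k = 0, -4, 0, 32/3, 0, -128/15, …
f·g: L₀ = L_f ⊗_s L_g, ord ≤ 1·2.
∫: right-multiply L₀ by Dx.
L = (-16 + 32·x)·Dx + 4·Dx^2 + (-1 + 2·x)·Dx^3  (order 3).
h: a_k = 0, 0, -2, -8/3, -4/3, -32/15, …
ICs: h(0) = 0, h′(0) = 0, h′′(0) = -4.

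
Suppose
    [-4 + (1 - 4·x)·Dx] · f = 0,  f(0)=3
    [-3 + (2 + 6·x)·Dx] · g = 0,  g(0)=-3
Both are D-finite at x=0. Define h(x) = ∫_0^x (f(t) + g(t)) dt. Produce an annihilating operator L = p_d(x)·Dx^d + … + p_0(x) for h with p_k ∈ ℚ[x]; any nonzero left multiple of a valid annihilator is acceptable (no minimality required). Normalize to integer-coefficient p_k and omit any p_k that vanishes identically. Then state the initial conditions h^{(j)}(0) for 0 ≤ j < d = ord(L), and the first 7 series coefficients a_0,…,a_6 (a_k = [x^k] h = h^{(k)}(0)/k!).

L = (-228 - 432·x)·Dx + (137 + 696·x + 1296·x^2)·Dx^2 + (-10 - 62·x + 192·x^2 + 864·x^3)·Dx^3  (order 3).
h: a_k = 0, 0, 15/4, 137/8, 2991/64, 99519/640, 260443/512, …
ICs: h(0) = 0, h′(0) = 0, h′′(0) = 15/2.

f: a_k = 3, 12, 48, 192, 768, 3072, 12288, …
g: a_k = -3, -9/2, 27/8, -81/16, 1215/128, -5103/256, 45927/1024, …
f+g: L₀ = lclm(L_f,L_g), ord ≤ 1+1.
h=∫₀ˣh₀: take L = L₀·Dx.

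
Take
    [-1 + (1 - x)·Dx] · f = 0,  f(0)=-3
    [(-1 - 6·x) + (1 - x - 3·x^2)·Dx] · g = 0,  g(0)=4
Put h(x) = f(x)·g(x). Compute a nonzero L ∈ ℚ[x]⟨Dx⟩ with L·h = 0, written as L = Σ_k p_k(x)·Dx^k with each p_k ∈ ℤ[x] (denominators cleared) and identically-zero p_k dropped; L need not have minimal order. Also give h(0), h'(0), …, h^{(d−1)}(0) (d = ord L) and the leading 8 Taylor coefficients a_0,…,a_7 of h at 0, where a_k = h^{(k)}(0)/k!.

L = (-2 - 4·x + 9·x^2) + (1 - 2·x - 2·x^2 + 3·x^3)·Dx  (order 1).
h: a_k = -12, -24, -72, -156, -384, -864, -2028, -4632, …
ICs: h(0) = -12.

f: a_k = -3, -3, -3, -3, -3, -3, -3, -3, …
g: a_k = 4, 4, 16, 28, 76, 160, 388, 868, …
L₀ := L_f ⊗_s L_g (sym. prod.), ord ≤ 1.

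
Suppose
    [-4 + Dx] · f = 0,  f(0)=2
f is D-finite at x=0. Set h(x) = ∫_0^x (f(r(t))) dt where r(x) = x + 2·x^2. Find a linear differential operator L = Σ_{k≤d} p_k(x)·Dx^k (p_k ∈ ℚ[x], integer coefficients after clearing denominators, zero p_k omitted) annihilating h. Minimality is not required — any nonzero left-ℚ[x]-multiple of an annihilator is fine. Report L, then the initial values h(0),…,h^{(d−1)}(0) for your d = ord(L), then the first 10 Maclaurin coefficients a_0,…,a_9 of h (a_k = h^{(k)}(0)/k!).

f: a_k = 2, 8, 16, 64/3, 64/3, 256/15, 512/45, 2048/315, 1024/315, 4096/2835, …
Substitute x→r, Dx→(1/r')Dx; clear ⇒ L₀.
Integrate: L := L₀·Dx.
L = (-4 - 16·x)·Dx + Dx^2  (order 2).
h: a_k = 0, 2, 4, 32/3, 64/3, 128/3, 3328/45, 38912/315, 59392/315, 782336/2835, …
ICs: h(0) = 0, h′(0) = 2.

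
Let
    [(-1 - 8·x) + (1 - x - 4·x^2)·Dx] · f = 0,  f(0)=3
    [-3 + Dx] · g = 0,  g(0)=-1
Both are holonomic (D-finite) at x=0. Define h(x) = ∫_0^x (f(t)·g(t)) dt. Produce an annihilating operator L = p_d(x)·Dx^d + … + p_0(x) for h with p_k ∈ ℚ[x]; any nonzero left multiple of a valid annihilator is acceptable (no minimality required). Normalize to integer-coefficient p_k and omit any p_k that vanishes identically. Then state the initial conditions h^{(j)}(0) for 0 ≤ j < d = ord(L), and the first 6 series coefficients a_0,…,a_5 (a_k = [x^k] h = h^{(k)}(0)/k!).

f: a_k = 3, 3, 15, 27, 87, 195, …
g: a_k = -1, -3, -9/2, -9/2, -27/8, -81/40, …
h₀=f·g: eliminate ⇒ L₀, order ≤ 1·1.
h=∫₀ˣh₀: take L = L₀·Dx.
L = (4 + 5·x - 12·x^2)·Dx + (-1 + x + 4·x^2)·Dx^2  (order 2).
h: a_k = 0, -3, -6, -25/2, -99/4, -2073/40, …
ICs: h(0) = 0, h′(0) = -3.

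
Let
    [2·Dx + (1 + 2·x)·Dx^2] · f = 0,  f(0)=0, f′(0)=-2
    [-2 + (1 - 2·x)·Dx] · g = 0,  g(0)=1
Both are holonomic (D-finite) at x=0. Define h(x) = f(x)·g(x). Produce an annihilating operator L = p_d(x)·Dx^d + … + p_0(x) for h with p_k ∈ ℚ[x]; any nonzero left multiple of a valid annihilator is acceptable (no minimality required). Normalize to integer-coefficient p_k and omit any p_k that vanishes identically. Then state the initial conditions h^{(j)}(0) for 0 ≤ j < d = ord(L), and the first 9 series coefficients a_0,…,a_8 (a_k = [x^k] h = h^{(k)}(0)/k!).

f: a_k = 0, -2, 2, -8/3, 4, -32/5, 32/3, -128/7, 32, …
g: a_k = 1, 2, 4, 8, 16, 32, 64, 128, 256, …
h₀=f·g: eliminate ⇒ L₀, order ≤ 2·1.
L = 4 + (2 + 12·x)·Dx + (-1 + 4·x^2)·Dx^2  (order 2).
h: a_k = 0, -2, -2, -20/3, -28/3, -376/15, -592/15, -10208/105, -17056/105, …
ICs: h(0) = 0, h′(0) = -2.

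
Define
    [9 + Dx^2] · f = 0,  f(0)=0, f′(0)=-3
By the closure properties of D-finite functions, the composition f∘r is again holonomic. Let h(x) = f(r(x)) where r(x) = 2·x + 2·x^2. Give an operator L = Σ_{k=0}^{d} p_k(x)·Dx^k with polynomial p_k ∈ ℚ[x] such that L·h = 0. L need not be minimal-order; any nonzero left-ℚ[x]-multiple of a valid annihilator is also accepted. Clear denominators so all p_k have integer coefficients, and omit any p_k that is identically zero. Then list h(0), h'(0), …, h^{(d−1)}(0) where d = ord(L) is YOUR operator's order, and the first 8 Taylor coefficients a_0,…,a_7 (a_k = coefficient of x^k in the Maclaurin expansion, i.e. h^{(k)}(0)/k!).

f: a_k = 0, -3, 0, 9/2, 0, -81/40, 0, 243/560, …
L₀ from L_f via x↦r, Dx↦r'^{-1}Dx.
L = (36 + 216·x + 432·x^2 + 288·x^3) - 2·Dx + (1 + 2·x)·Dx^2  (order 2).
h: a_k = 0, -6, -6, 36, 108, 216/5, -288, -20736/35, …
ICs: h(0) = 0, h′(0) = -6.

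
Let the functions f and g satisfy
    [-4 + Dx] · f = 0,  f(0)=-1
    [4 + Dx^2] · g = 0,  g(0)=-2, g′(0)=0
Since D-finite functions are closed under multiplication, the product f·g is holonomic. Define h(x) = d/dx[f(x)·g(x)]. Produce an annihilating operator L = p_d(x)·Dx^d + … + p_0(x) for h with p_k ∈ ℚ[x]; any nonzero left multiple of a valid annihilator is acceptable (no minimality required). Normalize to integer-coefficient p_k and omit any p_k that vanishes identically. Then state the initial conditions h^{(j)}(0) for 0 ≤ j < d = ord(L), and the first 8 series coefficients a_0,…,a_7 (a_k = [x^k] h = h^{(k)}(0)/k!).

L = 20 - 8·Dx + Dx^2  (order 2).
h: a_k = 8, 24, 16, -112/3, -304/3, -624/5, -4448/45, -16864/315, …
ICs: h(0) = 8, h′(0) = 24.

f: a_k = -1, -4, -8, -32/3, -32/3, -128/15, -256/45, -1024/315, …
g: a_k = -2, 0, 4, 0, -4/3, 0, 8/45, 0, …
L₀ := L_f ⊗_s L_g (sym. prod.), ord ≤ 2.
h=h₀': d/dx-closure on L₀ ⇒ L.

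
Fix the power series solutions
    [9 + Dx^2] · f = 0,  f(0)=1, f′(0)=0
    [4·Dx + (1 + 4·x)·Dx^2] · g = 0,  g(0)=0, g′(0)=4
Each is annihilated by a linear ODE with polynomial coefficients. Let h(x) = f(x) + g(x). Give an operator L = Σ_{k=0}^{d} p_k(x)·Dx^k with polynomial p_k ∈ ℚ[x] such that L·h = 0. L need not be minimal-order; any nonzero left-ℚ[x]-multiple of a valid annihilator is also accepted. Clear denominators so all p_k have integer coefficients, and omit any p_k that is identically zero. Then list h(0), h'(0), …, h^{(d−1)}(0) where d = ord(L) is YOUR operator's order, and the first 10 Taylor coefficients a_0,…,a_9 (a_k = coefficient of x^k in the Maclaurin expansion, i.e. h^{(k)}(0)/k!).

f: a_k = 1, 0, -9/2, 0, 27/8, 0, -81/80, 0, 729/4480, 0, …
g: a_k = 0, 4, -8, 64/3, -64, 1024/5, -2048/3, 16384/7, -8192, 262144/9, …
Sum ⇒ L₀ = lclm(L_f,L_g) in ℚ(x)⟨Dx⟩.
L = (3780 + 2592·x + 5184·x^2)·Dx + (369 + 2124·x + 3888·x^2 + 5184·x^3)·Dx^2 + (420 + 288·x + 576·x^2)·Dx^3 + (41 + 236·x + 432·x^2 + 576·x^3)·Dx^4  (order 4).
h: a_k = 1, 4, -25/2, 64/3, -485/8, 1024/5, -164083/240, 16384/7, -36699431/4480, 262144/9, …
ICs: h(0) = 1, h′(0) = 4, h′′(0) = -25, h′′′(0) = 128.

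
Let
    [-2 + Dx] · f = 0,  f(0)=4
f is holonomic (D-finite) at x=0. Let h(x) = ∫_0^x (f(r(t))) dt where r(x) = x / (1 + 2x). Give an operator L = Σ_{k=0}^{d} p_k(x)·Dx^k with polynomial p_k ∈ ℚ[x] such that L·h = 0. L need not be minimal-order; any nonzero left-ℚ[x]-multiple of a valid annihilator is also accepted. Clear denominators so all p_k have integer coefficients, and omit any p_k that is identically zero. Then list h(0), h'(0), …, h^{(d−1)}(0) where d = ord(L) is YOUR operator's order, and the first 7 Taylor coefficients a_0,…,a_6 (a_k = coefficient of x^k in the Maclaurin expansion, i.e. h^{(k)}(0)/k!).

f: a_k = 4, 8, 8, 16/3, 8/3, 16/15, 16/45, …
Substitute x→r, Dx→(1/r')Dx; clear ⇒ L₀.
h=∫h₀ ⇒ L = L₀·Dx.
L = -2·Dx + (1 + 4·x + 4·x^2)·Dx^2  (order 2).
h: a_k = 0, 4, 4, -8/3, 4/3, 8/15, -152/45, …
ICs: h(0) = 0, h′(0) = 4.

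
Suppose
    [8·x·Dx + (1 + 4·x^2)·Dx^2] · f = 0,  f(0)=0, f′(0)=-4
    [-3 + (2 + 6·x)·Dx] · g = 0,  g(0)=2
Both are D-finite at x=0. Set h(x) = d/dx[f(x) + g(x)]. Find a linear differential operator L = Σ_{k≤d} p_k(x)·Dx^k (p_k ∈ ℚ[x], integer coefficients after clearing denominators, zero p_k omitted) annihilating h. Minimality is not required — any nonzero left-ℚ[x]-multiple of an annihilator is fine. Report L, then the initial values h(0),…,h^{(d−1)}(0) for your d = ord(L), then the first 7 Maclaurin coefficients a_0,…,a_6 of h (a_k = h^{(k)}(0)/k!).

f: a_k = 0, -4, 0, 16/3, 0, -64/5, 0, …
g: a_k = 2, 3, -9/4, 27/8, -405/64, 1701/128, -15309/512, …
Weyl lclm of L_f,L_g ⇒ L₀ (ord ≤ 3).
Derive L from L₀ (diff closure).
L = (-48 - 360·x + 576·x^2 + 864·x^3) + (-59 - 192·x - 120·x^2 + 2304·x^3 + 3024·x^4)·Dx + (-6 + 14·x + 144·x^2 + 272·x^3 + 672·x^4 + 864·x^5)·Dx^2  (order 2).
h: a_k = -1, -9/2, 209/8, -405/16, 313/128, -45927/256, 767341/1024, …
ICs: h(0) = -1, h′(0) = -9/2.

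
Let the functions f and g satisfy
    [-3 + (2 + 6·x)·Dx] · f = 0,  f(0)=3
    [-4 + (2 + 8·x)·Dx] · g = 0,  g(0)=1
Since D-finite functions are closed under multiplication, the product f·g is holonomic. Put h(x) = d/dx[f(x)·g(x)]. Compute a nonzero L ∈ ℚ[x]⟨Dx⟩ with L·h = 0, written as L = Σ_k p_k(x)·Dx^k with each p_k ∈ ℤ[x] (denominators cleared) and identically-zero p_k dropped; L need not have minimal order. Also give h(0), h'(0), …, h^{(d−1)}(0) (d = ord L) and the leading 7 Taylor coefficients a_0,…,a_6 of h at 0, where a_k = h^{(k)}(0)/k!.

f: a_k = 3, 9/2, -27/8, 81/16, -1215/128, 5103/256, -45927/1024, …
g: a_k = 1, 2, -2, 4, -10, 28, -84, …
L₀ := L_f ⊗_s L_g (sym. prod.), ord ≤ 1.
h₀' ⇒ L via d/dx closure of L₀.
L = -1 + (-14 - 146·x - 504·x^2 - 576·x^3)·Dx  (order 1).
h: a_k = 21/2, -3/4, 63/16, -591/32, 20895/256, -178173/512, 2968371/2048, …
ICs: h(0) = 21/2.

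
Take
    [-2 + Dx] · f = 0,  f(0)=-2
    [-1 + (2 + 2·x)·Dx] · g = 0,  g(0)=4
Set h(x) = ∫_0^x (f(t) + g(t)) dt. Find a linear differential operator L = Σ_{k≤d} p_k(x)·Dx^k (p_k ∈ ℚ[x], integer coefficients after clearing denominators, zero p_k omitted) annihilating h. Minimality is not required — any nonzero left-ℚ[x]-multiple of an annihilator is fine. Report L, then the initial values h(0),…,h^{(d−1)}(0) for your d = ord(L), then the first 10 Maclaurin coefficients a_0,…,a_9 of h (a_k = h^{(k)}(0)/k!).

f: a_k = -2, -4, -4, -8/3, -4/3, -8/15, -8/45, -16/315, -4/315, -8/2835, …
g: a_k = 4, 2, -1/2, 1/4, -5/32, 7/64, -21/256, 33/512, -429/8192, 715/16384, …
h₀=f+g: left-lcm gives L₀, ord ≤ 2.
h=∫h₀ ⇒ L = L₀·Dx.
L = (10 + 8·x)·Dx + (-17 - 32·x - 16·x^2)·Dx^2 + (6 + 14·x + 8·x^2)·Dx^3  (order 3).
h: a_k = 0, 2, -1, -3/2, -29/48, -143/480, -407/5760, -2993/80640, 2203/1290240, -167903/23224320, …
ICs: h(0) = 0, h′(0) = 2, h′′(0) = -2.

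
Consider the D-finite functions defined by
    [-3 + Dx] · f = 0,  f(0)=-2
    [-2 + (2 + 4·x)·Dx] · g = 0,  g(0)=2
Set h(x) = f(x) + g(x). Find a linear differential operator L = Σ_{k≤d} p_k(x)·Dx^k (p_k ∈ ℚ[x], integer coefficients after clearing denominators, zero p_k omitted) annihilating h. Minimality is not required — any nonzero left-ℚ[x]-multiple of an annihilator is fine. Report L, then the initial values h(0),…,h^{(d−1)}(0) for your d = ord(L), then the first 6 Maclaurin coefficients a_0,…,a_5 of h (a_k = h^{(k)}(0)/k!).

L = (12 + 18·x) + (-10 - 36·x - 36·x^2)·Dx + (2 + 10·x + 12·x^2)·Dx^2  (order 2).
h: a_k = 0, -4, -10, -8, -8, -23/10, …
ICs: h(0) = 0, h′(0) = -4.

f: a_k = -2, -6, -9, -9, -27/4, -81/20, …
g: a_k = 2, 2, -1, 1, -5/4, 7/4, …
Sum ⇒ L₀ = lclm(L_f,L_g) in ℚ(x)⟨Dx⟩.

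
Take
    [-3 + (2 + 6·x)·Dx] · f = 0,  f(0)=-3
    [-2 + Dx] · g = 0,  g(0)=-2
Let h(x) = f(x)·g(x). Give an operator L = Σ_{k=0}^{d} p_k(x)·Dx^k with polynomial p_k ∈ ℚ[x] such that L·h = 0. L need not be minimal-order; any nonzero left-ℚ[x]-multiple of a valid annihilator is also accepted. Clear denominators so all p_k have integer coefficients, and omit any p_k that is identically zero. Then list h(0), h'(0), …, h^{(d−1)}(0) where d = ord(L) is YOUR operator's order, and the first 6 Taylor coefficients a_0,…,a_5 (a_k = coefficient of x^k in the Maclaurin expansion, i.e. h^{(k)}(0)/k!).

L = (-7 - 12·x) + (2 + 6·x)·Dx  (order 1).
h: a_k = 6, 21, 93/4, 181/8, 241/64, 13279/640, …
ICs: h(0) = 6.

f: a_k = -3, -9/2, 27/8, -81/16, 1215/128, -5103/256, …
g: a_k = -2, -4, -4, -8/3, -4/3, -8/15, …
Product ⇒ symmetric product L₀, ord ≤ 1.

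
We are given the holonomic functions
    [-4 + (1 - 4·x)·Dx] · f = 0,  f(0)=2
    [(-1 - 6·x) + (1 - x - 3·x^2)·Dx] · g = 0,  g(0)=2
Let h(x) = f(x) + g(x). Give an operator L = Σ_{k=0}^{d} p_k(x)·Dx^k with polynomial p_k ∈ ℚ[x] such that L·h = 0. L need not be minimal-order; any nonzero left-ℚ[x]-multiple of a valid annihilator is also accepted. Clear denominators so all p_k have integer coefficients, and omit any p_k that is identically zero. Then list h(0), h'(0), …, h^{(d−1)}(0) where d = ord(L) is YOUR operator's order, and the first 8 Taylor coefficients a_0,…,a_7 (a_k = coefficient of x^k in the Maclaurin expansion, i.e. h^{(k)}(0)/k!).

L = (-72·x + 72·x^2 - 96·x^3) + (8 - 6·x - 66·x^2 + 112·x^3 - 192·x^4)·Dx + (-1 + 7·x - 15·x^2 + 10·x^3 + 20·x^4 - 48·x^5)·Dx^2  (order 2).
h: a_k = 4, 10, 40, 142, 550, 2128, 8386, 33202, …
ICs: h(0) = 4, h′(0) = 10.

f: a_k = 2, 8, 32, 128, 512, 2048, 8192, 32768, …
g: a_k = 2, 2, 8, 14, 38, 80, 194, 434, …
h₀=f+g: left-lcm gives L₀, ord ≤ 2.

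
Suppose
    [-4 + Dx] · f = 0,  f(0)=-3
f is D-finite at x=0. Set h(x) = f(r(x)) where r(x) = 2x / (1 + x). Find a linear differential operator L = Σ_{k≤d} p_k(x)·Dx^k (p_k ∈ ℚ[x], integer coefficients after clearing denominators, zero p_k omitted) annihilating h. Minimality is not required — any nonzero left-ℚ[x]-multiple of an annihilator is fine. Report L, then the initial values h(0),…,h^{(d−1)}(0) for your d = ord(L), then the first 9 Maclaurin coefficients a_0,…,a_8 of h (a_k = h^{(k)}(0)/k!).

L = -8 + (1 + 2·x + x^2)·Dx  (order 1).
h: a_k = -3, -24, -72, -88, -8, 264/5, -184/15, -3224/105, 1128/35, …
ICs: h(0) = -3.

f: a_k = -3, -12, -24, -32, -32, -128/5, -256/15, -1024/105, -512/105, …
Change of var in L_f (x↦r) gives L₀.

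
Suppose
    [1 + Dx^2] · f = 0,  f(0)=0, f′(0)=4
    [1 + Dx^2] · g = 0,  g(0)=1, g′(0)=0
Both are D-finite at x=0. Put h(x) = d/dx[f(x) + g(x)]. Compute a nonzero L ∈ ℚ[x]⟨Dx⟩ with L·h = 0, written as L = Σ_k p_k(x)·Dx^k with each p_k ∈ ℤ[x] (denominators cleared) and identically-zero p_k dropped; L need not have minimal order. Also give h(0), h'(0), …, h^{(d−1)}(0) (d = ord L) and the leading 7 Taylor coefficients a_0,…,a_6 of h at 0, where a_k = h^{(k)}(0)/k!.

f: a_k = 0, 4, 0, -2/3, 0, 1/30, 0, …
g: a_k = 1, 0, -1/2, 0, 1/24, 0, -1/720, …
Weyl lclm of L_f,L_g ⇒ L₀ (ord ≤ 4).
Differentiate: ansatz ord ≤ ord L₀ ⇒ L.
L = 1 + Dx^2  (order 2).
h: a_k = 4, -1, -2, 1/6, 1/6, -1/120, -1/180, …
ICs: h(0) = 4, h′(0) = -1.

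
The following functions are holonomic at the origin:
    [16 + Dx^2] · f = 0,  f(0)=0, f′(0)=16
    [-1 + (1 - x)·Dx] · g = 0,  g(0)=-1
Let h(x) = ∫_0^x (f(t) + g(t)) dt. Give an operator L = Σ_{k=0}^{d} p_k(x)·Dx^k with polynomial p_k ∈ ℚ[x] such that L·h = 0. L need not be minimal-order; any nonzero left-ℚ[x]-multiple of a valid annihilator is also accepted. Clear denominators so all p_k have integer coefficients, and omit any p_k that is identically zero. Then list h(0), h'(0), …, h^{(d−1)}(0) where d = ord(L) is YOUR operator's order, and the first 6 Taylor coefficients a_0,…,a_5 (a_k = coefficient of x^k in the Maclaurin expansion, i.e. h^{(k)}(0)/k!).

L = (-176 + 256·x - 128·x^2)·Dx + (144 - 400·x + 384·x^2 - 128·x^3)·Dx^2 + (-11 + 16·x - 8·x^2)·Dx^3 + (9 - 25·x + 24·x^2 - 8·x^3)·Dx^4  (order 4).
h: a_k = 0, -1, 15/2, -1/3, -131/12, -1/5, …
ICs: h(0) = 0, h′(0) = -1, h′′(0) = 15, h′′′(0) = -2.

f: a_k = 0, 16, 0, -128/3, 0, 512/15, …
g: a_k = -1, -1, -1, -1, -1, -1, …
h₀=f+g: left-lcm gives L₀, ord ≤ 3.
Integrate: L := L₀·Dx.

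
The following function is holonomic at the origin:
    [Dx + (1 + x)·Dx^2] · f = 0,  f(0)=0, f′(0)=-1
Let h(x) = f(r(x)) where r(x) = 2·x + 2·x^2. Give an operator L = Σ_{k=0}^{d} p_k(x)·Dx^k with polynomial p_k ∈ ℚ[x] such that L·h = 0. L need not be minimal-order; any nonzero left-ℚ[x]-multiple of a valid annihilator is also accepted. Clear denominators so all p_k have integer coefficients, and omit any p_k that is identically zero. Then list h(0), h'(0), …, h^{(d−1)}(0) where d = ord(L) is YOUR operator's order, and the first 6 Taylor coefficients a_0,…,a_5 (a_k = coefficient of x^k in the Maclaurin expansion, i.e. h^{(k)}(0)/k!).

f: a_k = 0, -1, 1/2, -1/3, 1/4, -1/5, …
L₀ from L_f via x↦r, Dx↦r'^{-1}Dx.
L = (4·x + 4·x^2)·Dx + (1 + 4·x + 6·x^2 + 4·x^3)·Dx^2  (order 2).
h: a_k = 0, -2, 0, 4/3, -2, 8/5, …
ICs: h(0) = 0, h′(0) = -2.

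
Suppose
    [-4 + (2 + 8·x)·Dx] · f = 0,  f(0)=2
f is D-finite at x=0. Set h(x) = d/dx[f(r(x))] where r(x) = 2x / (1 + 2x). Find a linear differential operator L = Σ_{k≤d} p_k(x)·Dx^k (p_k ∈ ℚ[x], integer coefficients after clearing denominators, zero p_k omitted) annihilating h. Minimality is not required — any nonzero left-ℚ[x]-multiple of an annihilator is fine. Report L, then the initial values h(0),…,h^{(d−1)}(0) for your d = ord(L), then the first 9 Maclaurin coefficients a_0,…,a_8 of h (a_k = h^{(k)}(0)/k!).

f: a_k = 2, 4, -4, 8, -20, 56, -168, 528, -1716, …
f∘r: x↦r, Dx↦Dx/r' in L_f ⇒ L₀.
h₀' ⇒ L via d/dx closure of L₀.
L = (-8 - 40·x) + (-1 - 12·x - 20·x^2)·Dx  (order 1).
h: a_k = 8, -64, 480, -3840, 32640, -288768, 2619904, -24166400, 225515520, …
ICs: h(0) = 8.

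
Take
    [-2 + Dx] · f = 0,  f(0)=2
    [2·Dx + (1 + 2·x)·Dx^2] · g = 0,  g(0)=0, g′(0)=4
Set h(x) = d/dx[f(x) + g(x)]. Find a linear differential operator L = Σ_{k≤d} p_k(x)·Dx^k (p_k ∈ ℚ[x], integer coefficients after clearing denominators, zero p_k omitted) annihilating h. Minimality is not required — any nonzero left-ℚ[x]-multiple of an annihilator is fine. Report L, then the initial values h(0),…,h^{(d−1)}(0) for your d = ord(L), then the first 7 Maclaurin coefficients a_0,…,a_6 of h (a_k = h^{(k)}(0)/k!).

L = (-6 - 4·x) + (1 - 4·x - 4·x^2)·Dx + (1 + 3·x + 2·x^2)·Dx^2  (order 2).
h: a_k = 8, 0, 24, -80/3, 200/3, -1904/15, 11536/45, …
ICs: h(0) = 8, h′(0) = 0.

f: a_k = 2, 4, 4, 8/3, 4/3, 8/15, 8/45, …
g: a_k = 0, 4, -4, 16/3, -8, 64/5, -64/3, …
Weyl lclm of L_f,L_g ⇒ L₀ (ord ≤ 3).
h=h₀': d/dx-closure on L₀ ⇒ L.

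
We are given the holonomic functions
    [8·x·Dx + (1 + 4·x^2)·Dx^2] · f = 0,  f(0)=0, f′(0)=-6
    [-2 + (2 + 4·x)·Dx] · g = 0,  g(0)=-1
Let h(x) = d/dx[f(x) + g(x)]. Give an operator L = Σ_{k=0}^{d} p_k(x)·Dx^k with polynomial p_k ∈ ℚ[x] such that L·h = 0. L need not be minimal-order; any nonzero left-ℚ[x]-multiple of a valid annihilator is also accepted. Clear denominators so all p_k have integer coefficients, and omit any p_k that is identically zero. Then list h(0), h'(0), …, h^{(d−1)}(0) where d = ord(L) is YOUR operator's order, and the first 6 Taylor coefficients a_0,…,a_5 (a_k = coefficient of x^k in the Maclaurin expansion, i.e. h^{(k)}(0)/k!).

f: a_k = 0, -6, 0, 8, 0, -96/5, …
g: a_k = -1, -1, 1/2, -1/2, 5/8, -7/8, …
Sum ⇒ L₀ = lclm(L_f,L_g) in ℚ(x)⟨Dx⟩.
Differentiate: ansatz ord ≤ ord L₀ ⇒ L.
L = (-8 - 40·x + 96·x^2 + 96·x^3) + (-11 - 32·x + 40·x^2 + 384·x^3 + 336·x^4)·Dx + (-1 + 6·x + 24·x^2 + 48·x^3 + 112·x^4 + 96·x^5)·Dx^2  (order 2).
h: a_k = -7, 1, 45/2, 5/2, -803/8, 63/8, …
ICs: h(0) = -7, h′(0) = 1.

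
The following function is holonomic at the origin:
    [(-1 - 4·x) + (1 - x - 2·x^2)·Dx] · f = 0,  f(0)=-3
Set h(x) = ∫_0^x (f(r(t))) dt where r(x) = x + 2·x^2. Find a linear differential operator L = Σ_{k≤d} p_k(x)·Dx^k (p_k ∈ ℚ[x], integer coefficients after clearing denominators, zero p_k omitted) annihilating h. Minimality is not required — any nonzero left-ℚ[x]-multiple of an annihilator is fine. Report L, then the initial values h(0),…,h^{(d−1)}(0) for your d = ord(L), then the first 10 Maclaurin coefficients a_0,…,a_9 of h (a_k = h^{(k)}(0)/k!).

f: a_k = -3, -3, -9, -15, -33, -63, -129, -255, -513, -1023, …
Substitute x→r, Dx→(1/r')Dx; clear ⇒ L₀.
∫: right-multiply L₀ by Dx.
L = (1 + 8·x + 24·x^2 + 32·x^3)·Dx + (-1 + x + 4·x^2 + 8·x^3 + 8·x^4)·Dx^2  (order 2).
h: a_k = 0, -3, -3/2, -5, -51/4, -159/5, -169/2, -1671/7, -5379/8, -5797/3, …
ICs: h(0) = 0, h′(0) = -3.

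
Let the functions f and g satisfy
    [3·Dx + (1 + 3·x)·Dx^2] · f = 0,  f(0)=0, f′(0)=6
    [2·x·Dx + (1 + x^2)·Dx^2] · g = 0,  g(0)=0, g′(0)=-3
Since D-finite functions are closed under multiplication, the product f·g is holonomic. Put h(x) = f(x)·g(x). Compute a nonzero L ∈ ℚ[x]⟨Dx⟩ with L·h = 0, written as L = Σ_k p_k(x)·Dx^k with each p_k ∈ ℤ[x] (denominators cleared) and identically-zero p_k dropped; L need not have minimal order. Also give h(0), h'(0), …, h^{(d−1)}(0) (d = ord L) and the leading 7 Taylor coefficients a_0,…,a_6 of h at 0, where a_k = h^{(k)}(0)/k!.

f: a_k = 0, 6, -9, 18, -81/2, 486/5, -243, …
g: a_k = 0, -3, 0, 1, 0, -3/5, 0, …
L₀ := L_f ⊗_s L_g (sym. prod.), ord ≤ 4.
L = (264 + 1260·x + 1008·x^2 + 3420·x^3 + 3240·x^4 + 4212·x^5 + 324·x^7)·Dx + (178 + 660·x + 3828·x^2 + 7308·x^3 + 12960·x^4 + 10044·x^5 + 11340·x^6 + 324·x^7 + 1134·x^8)·Dx^2 + (132 + 608·x + 1728·x^2 + 4568·x^3 + 6456·x^4 + 8856·x^5 + 5184·x^6 + 5544·x^7 + 324·x^8 + 648·x^9)·Dx^3 + (13 + 102·x + 341·x^2 + 744·x^3 + 1138·x^4 + 1236·x^5 + 1386·x^6 + 648·x^7 + 657·x^8 + 54·x^9 + 81·x^10)·Dx^4  (order 4).
h: a_k = 0, 0, -18, 27, -48, 225/2, -1386/5, …
ICs: h(0) = 0, h′(0) = 0, h′′(0) = -36, h′′′(0) = 162.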